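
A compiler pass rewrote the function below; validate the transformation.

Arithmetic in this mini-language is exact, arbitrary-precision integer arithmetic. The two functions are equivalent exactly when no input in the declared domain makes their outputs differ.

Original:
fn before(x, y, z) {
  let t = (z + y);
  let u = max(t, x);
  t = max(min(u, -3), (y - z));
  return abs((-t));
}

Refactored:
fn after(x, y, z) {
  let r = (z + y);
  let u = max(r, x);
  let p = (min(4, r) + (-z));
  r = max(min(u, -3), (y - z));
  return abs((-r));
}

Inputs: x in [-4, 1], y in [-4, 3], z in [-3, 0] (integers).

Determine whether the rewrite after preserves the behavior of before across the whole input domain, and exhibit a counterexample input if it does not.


Side by side, the visible changes include: statement counts differ; and local variable names differ; and constant usage differs; and min/max/abs usage differs; and arithmetic usage differs.
Tracing x=-1, y=2, z=-1: before: t=1, then u=1, then t=3, then returns 3 | after: r=1, then u=1, then p=2, then r=3, then returns 3 — matching result 3.
Every one of the 192 inputs gives matching results.
verdict: equivalent


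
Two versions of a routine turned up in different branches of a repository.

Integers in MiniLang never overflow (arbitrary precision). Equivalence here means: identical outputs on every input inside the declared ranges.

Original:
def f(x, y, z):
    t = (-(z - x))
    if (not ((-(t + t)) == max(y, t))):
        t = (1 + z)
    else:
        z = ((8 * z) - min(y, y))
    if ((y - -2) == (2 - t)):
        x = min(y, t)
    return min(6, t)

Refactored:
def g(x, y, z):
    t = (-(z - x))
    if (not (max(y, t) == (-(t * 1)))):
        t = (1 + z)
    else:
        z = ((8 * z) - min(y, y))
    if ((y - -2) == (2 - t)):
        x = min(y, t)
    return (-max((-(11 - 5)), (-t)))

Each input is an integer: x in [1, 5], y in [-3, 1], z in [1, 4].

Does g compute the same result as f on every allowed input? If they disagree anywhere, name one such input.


The rewrite breaks on x=1, y=1, z=2, where the results are 3 and -1.
f: t=-1, then (not ((-(t + t)) == max(y, t))) is true, then t=3, then ((y - -2) == (2 - t)) is false, then returns 3
g: t=-1, then (not (max(y, t) == (-(t * 1)))) is false, then z=15, then ((y - -2) == (2 - t)) is true, then x=-1, then returns -1
verdict: not equivalent; witness: x=1, y=1, z=2


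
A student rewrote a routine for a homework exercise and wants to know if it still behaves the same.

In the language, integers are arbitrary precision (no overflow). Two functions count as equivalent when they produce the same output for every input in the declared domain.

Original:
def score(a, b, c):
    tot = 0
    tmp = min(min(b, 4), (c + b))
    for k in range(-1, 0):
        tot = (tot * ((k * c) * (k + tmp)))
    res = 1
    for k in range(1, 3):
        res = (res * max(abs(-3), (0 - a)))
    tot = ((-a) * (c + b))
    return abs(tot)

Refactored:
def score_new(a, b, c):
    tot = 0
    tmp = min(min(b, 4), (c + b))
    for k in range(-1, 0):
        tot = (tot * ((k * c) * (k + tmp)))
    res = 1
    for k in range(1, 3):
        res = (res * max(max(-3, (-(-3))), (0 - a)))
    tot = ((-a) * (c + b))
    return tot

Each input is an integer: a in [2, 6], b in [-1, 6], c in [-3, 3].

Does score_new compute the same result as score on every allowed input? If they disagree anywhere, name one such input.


Try a=2, b=-1, c=2.
score: tot = 0; tmp = -1; [k=-1]; tot = 0; res = 1; [k=1]; res = 3; [k=2]; res = 9; tot = -2; return 2
score_new: tot = 0; tmp = -1; [k=-1]; tot = 0; res = 1; [k=1]; res = 3; [k=2]; res = 9; tot = -2; return -2
2 against -2: the behavior changed.
verdict: not equivalent; witness: a=2, b=-1, c=2


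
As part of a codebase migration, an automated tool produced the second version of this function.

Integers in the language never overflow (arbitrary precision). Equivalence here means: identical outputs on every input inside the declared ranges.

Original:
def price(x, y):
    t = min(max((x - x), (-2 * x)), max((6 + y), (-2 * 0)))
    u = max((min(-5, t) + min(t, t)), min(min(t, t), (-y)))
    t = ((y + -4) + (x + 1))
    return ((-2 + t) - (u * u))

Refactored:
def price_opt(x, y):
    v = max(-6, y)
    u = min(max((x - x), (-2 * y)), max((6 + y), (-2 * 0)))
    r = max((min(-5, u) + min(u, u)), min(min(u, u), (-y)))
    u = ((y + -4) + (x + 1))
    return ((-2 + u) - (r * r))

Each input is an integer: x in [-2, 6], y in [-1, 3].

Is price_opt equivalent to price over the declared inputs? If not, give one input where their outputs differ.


On input x=-2, y=2, price returns -6 while price_opt returns -9.
verdict: not equivalent; witness: x=-2, y=2


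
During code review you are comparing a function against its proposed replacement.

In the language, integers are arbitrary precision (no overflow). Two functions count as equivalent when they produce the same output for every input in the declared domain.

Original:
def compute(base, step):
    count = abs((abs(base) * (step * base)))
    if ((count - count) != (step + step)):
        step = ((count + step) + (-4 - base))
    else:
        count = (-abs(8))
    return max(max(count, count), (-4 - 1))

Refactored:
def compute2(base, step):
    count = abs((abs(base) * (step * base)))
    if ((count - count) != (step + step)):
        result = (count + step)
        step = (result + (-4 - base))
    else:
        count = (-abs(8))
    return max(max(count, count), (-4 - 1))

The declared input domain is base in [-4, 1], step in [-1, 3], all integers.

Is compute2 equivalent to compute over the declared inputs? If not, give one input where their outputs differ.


Differences: statement counts differ, local variable names differ — yet all 30 inputs agree.
verdict: equivalent


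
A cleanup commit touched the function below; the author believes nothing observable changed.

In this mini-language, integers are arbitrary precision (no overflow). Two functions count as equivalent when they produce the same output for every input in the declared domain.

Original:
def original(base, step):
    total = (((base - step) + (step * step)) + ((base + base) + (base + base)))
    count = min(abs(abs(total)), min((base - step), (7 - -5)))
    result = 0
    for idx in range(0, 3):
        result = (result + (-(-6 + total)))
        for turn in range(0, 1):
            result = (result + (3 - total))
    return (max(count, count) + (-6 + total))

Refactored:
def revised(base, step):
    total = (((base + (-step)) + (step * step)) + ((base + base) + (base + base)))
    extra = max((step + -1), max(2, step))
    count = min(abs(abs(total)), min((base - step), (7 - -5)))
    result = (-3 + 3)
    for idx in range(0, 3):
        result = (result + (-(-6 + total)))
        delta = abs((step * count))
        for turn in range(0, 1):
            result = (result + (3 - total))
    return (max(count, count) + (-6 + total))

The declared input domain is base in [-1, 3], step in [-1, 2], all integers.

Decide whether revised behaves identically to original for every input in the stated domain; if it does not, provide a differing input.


Behavior is preserved: although constant usage differs; statement counts differ; min/max/abs usage differs; local variable names differ; arithmetic usage differs, the outputs never diverge.
As a probe, take base=0, step=0: original runs total becomes 0; next count becomes 0; next result becomes 0; next at idx=0:; next result becomes 6; next at turn=0:; next result becomes 9; next at idx=1:; next result becomes 15; next at turn=0:; next result becomes 18; next at idx=2:; next result becomes 24; next at turn=0:; next result becomes 27; next final value -6; revised runs total becomes 0; next extra becomes 2; next count becomes 0; next result becomes 0; next at idx=0:; next result becomes 6; next delta becomes 0; next at turn=0:; next result becomes 9; next at idx=1:; next result becomes 15; next delta becomes 0; next at turn=0:; next result becomes 18; next at idx=2:; next result becomes 24; next delta becomes 0; next at turn=0:; next result becomes 27; next final value -6; both end at -6.
Sweeping the whole domain (20 inputs) finds no disagreement.
verdict: equivalent


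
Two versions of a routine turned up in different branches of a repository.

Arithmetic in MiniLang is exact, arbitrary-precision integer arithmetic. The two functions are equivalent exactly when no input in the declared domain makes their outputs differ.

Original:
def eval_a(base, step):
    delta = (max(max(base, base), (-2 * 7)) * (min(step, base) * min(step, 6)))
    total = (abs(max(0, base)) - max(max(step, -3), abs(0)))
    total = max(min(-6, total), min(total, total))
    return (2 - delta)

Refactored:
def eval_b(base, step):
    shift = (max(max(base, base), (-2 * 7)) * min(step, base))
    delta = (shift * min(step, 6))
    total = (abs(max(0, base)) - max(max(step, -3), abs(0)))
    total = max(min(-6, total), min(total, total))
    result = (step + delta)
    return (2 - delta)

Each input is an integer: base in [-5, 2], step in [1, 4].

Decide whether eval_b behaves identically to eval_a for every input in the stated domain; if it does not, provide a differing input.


The two versions differ — the changes include local variable names differ, and arithmetic usage differs, and statement counts differ.
Spot check at base=-1, step=2 — eval_a: delta=2, then total=-2, then total=-2, then returns 0. eval_b: shift=1, then delta=2, then total=-2, then total=-2, then result=4, then returns 0. Both give 0.
Checked all 32 inputs in the declared domain: the outputs agree on every one.
verdict: equivalent


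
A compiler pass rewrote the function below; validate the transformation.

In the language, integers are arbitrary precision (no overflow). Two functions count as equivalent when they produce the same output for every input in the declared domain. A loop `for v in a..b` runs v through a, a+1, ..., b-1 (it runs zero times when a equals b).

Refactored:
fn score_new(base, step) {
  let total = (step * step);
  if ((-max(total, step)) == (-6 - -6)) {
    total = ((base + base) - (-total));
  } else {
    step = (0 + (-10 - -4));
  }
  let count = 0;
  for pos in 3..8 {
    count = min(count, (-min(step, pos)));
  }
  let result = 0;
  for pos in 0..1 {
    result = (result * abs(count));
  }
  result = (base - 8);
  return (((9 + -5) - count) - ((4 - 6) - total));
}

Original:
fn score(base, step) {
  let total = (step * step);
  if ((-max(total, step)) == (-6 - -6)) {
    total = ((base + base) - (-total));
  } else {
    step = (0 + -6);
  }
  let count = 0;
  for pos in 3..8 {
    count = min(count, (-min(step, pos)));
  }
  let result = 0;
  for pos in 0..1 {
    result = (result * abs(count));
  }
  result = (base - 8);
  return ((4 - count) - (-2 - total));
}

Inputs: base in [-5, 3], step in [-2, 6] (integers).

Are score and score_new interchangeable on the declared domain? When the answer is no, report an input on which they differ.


Reading the diff, among the changes: constant usage differs, arithmetic usage differs.
One worked example (base=1, step=2) — score: total = 4; ((-max(total, step)) == (-6 - -6)) -> false; step = -6; count = 0; [pos=3]; count = 0; [pos=4]; count = 0; [pos=5]; count = 0; [pos=6]; count = 0; [pos=7]; count = 0; result = 0; [pos=0]; result = 0; result = -7; return 10; score_new: total = 4; ((-max(total, step)) == (-6 - -6)) -> false; step = -6; count = 0; [pos=3]; count = 0; [pos=4]; count = 0; [pos=5]; count = 0; [pos=6]; count = 0; [pos=7]; count = 0; result = 0; [pos=0]; result = 0; result = -7; return 10; agreement on 10.
Every one of the 81 inputs gives matching results.
verdict: equivalent


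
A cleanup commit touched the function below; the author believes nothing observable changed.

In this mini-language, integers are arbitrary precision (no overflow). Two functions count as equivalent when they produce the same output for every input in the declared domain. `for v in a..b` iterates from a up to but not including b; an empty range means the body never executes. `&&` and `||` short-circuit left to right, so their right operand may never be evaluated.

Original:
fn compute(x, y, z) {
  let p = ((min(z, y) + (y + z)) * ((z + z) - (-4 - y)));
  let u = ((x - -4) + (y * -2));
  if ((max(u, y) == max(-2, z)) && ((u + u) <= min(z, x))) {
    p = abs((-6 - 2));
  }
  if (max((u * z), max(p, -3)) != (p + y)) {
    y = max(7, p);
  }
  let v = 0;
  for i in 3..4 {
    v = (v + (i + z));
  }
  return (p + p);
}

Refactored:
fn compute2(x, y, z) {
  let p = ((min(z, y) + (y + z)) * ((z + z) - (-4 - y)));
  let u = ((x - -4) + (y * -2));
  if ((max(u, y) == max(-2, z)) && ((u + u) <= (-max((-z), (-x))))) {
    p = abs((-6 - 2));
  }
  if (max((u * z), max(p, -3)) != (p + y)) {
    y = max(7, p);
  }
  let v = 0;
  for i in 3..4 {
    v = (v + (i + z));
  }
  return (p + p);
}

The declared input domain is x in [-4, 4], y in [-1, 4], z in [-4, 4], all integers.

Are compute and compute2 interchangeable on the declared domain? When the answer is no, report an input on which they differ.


Side by side, the visible changes include: min/max/abs usage differs.
Spot check at x=2, y=3, z=-4 — compute: p becomes 5; next u becomes 0; next ((max(u, y) == max(-2, z)) && ((u + u) <= min(z, x))) evaluates to false; next (max((u * z), max(p, -3)) != (p + y)) evaluates to true; next y becomes 7; next v becomes 0; next at i=3:; next v becomes -1; next final value 10. compute2: p becomes 5; next u becomes 0; next ((max(u, y) == max(-2, z)) && ((u + u) <= (-max((-z), (-x))))) evaluates to false; next (max((u * z), max(p, -3)) != (p + y)) evaluates to true; next y becomes 7; next v becomes 0; next at i=3:; next v becomes -1; next final value 10. Both give 10.
Every one of the 486 inputs gives matching results.
verdict: equivalent


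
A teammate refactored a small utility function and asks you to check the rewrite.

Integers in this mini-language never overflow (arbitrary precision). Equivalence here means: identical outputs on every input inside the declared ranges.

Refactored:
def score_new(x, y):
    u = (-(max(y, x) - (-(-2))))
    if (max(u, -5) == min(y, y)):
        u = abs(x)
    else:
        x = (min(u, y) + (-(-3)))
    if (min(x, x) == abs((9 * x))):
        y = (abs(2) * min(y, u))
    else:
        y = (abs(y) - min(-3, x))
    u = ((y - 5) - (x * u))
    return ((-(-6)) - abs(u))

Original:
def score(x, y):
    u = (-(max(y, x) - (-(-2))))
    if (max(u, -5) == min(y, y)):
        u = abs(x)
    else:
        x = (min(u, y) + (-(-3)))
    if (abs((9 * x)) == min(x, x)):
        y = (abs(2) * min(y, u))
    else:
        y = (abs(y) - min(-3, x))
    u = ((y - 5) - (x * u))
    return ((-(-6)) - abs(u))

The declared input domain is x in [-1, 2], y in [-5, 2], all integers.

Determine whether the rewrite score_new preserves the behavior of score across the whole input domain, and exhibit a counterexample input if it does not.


Equivalent — the differences include same computation, different form, yet no declared input distinguishes the two.
Spot check at x=1, y=-4 — score: u=1, then (max(u, -5) == min(y, y)) is false, then x=-1, then (abs((9 * x)) == min(x, x)) is false, then y=7, then u=3, then returns 3. score_new: u=1, then (max(u, -5) == min(y, y)) is false, then x=-1, then (min(x, x) == abs((9 * x))) is false, then y=7, then u=3, then returns 3. Both give 3.
Checked all 32 inputs in the declared domain: the outputs agree on every one.
verdict: equivalent


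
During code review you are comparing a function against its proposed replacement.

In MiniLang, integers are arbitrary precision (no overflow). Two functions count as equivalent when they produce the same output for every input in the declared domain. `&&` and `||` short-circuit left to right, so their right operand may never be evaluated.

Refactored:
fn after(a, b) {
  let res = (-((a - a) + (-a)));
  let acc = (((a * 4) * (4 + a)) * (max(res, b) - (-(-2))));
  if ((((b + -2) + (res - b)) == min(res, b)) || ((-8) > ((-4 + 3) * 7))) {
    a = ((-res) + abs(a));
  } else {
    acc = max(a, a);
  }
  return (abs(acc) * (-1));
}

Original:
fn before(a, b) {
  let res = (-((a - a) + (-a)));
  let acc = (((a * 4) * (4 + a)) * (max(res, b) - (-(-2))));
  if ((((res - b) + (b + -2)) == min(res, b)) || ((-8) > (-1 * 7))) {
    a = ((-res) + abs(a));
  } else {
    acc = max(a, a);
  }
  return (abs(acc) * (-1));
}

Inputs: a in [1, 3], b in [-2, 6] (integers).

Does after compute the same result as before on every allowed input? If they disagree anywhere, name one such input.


Reading the diff, among the changes: constant usage differs, and arithmetic usage differs.
Spot check at a=2, b=-2 — before: res=2, then acc=0, then ((((res - b) + (b + -2)) == min(res, b)) || ((-8) > (-1 * 7))) is false, then acc=2, then returns -2. after: res=2, then acc=0, then ((((b + -2) + (res - b)) == min(res, b)) || ((-8) > ((-4 + 3) * 7))) is false, then acc=2, then returns -2. Both give -2.
Across all 27 domain points the two functions coincide.
verdict: equivalent


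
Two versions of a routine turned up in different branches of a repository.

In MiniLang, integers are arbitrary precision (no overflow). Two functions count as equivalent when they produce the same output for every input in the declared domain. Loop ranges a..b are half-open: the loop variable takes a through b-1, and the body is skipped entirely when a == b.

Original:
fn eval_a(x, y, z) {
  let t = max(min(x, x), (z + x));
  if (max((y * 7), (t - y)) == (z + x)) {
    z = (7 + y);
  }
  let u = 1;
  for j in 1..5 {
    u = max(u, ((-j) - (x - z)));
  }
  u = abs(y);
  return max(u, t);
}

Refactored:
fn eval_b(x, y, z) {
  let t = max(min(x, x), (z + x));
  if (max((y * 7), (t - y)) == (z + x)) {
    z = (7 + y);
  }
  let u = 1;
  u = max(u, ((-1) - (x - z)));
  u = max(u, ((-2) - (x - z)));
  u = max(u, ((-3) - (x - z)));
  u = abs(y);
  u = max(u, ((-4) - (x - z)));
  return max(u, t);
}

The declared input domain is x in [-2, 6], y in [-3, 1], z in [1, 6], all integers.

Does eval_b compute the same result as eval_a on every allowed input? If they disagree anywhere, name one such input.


Evaluate both at x=-2, y=0, z=2.
eval_a: t becomes 0; next (max((y * 7), (t - y)) == (z + x)) evaluates to true; next z becomes 7; next u becomes 1; next at j=1:; next u becomes 8; next at j=2:; next u becomes 8; next at j=3:; next u becomes 8; next at j=4:; next u becomes 8; next u becomes 0; next final value 0
eval_b: t becomes 0; next (max((y * 7), (t - y)) == (z + x)) evaluates to true; next z becomes 7; next u becomes 1; next u becomes 8; next u becomes 8; next u becomes 8; next u becomes 0; next u becomes 5; next final value 5
0 vs 5 — the two versions disagree here.
verdict: not equivalent; witness: x=-2, y=0, z=2


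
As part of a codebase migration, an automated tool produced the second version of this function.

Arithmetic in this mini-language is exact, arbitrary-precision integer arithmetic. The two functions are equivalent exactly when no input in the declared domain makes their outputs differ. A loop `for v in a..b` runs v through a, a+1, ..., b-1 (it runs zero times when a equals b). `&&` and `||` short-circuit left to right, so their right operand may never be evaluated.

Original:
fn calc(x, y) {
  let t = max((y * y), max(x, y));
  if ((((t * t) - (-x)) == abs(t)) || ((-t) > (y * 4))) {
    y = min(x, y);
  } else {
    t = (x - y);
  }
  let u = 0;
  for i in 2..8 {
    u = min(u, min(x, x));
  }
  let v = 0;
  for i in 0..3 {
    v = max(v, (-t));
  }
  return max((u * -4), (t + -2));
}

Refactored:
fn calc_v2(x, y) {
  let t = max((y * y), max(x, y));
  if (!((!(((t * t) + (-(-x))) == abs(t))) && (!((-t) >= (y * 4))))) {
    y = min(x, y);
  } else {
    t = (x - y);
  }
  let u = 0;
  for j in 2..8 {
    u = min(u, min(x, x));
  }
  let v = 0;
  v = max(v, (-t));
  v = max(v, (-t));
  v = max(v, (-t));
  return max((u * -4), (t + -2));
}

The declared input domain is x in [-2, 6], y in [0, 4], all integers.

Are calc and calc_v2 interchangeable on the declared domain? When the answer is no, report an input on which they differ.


Although `((-t) > (y * 4))` became `((-t) >= (y * 4))`, no input in the stated domain can expose it.
One worked example (x=5, y=2) — calc: t = 5; ((((t * t) - (-x)) == abs(t)) || ((-t) > (y * 4))) -> false; t = 3; u = 0; [i=2]; u = 0; [i=3]; u = 0; [i=4]; u = 0; [i=5]; u = 0; [i=6]; u = 0; [i=7]; u = 0; v = 0; [i=0]; v = 0; [i=1]; v = 0; [i=2]; v = 0; return 1; calc_v2: t = 5; (!((!(((t * t) + (-(-x))) == abs(t))) && (!((-t) >= (y * 4))))) -> false; t = 3; u = 0; [j=2]; u = 0; [j=3]; u = 0; [j=4]; u = 0; [j=5]; u = 0; [j=6]; u = 0; [j=7]; u = 0; v = 0; v = 0; v = 0; v = 0; return 1; agreement on 1.
Sweeping the whole domain (45 inputs) finds no disagreement.
verdict: equivalent


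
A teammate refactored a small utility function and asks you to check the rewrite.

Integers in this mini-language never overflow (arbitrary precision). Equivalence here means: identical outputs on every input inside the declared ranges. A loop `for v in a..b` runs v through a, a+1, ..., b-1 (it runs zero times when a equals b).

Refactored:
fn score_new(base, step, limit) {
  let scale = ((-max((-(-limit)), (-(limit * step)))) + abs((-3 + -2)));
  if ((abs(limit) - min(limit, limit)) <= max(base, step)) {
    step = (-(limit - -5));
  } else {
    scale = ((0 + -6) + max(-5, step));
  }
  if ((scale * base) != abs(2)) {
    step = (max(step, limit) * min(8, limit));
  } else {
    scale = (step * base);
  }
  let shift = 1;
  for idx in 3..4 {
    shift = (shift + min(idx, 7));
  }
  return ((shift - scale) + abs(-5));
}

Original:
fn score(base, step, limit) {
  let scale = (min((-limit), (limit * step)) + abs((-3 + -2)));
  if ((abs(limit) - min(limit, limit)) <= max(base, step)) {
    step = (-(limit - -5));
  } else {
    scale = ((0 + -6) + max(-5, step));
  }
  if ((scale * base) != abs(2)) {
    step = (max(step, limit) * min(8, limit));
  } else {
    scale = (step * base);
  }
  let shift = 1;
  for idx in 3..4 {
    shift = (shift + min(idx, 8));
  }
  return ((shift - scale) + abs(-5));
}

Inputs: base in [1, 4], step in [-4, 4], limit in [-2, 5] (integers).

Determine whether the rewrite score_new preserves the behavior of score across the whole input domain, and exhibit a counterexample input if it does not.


Equivalent. The suspicious edit (`8` became `7`) never changes the result for any input inside the declared domain.
Every one of the 288 inputs gives matching results.
Spot check at base=1, step=-3, limit=3 — score: scale becomes -4; next ((abs(limit) - min(limit, limit)) <= max(base, step)) evaluates to true; next step becomes -8; next ((scale * base) != abs(2)) evaluates to true; next step becomes 9; next shift becomes 1; next at idx=3:; next shift becomes 4; next final value 13. score_new: scale becomes -4; next ((abs(limit) - min(limit, limit)) <= max(base, step)) evaluates to true; next step becomes -8; next ((scale * base) != abs(2)) evaluates to true; next step becomes 9; next shift becomes 1; next at idx=3:; next shift becomes 4; next final value 13. Both give 13.
verdict: equivalent


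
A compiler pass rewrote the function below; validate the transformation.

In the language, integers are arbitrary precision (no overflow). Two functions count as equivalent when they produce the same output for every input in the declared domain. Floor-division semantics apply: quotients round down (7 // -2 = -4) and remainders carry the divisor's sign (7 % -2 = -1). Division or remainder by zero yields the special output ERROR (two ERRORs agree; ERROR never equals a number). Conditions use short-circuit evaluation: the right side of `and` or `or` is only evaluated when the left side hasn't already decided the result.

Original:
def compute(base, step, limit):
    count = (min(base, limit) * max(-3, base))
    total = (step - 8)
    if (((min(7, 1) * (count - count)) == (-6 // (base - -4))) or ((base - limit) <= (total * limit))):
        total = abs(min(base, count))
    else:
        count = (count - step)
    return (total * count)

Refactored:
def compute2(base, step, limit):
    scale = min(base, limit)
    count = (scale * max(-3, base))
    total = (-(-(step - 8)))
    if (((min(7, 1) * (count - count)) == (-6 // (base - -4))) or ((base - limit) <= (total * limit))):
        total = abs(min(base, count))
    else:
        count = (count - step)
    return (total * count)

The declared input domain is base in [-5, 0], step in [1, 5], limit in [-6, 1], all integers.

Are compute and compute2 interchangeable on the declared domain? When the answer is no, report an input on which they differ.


Changes here: local variable names differ, plus statement counts differ; the full 240-point sweep finds no disagreement.
verdict: equivalent


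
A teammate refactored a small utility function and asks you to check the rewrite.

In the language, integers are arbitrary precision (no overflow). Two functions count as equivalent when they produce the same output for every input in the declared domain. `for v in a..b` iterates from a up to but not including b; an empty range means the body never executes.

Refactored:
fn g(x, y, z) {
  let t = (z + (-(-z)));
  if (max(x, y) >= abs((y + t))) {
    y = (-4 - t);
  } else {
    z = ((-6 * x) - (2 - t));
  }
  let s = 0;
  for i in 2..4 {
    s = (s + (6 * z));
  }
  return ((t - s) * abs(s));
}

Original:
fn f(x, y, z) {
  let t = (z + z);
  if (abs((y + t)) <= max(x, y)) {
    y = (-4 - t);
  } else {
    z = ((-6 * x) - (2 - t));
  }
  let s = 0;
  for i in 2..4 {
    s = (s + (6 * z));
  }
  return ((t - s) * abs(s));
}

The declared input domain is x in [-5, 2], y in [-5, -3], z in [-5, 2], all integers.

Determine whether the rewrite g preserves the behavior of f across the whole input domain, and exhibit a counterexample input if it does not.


Equivalent — the differences include comparison usage differs, yet no declared input distinguishes the two.
One worked example (x=-1, y=-5, z=2) — f: t = 4; (abs((y + t)) <= max(x, y)) -> false; z = 8; s = 0; [i=2]; s = 48; [i=3]; s = 96; return -8832; g: t = 4; (max(x, y) >= abs((y + t))) -> false; z = 8; s = 0; [i=2]; s = 48; [i=3]; s = 96; return -8832; agreement on -8832.
Checked all 192 inputs in the declared domain: the outputs agree on every one.
verdict: equivalent


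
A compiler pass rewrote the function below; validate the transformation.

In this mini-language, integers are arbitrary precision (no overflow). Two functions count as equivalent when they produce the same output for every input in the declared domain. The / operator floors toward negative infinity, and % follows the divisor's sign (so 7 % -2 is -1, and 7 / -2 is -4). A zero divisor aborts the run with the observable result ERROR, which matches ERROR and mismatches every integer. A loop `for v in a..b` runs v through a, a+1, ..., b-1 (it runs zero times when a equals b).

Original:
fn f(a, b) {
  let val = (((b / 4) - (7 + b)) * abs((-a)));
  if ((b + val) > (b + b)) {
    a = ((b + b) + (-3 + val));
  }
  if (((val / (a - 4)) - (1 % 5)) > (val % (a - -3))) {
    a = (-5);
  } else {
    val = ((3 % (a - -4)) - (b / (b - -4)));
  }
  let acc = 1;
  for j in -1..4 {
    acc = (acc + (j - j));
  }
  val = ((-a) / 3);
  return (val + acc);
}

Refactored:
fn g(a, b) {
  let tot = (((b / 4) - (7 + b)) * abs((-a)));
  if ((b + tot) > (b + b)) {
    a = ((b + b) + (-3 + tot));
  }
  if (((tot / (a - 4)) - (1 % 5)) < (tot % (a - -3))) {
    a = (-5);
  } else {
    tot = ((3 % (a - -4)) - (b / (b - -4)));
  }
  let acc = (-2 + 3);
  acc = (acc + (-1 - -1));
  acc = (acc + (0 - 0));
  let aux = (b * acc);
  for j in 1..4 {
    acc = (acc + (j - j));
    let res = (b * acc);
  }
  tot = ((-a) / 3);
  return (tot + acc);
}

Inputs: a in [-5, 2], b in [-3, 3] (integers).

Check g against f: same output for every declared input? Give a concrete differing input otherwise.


Input a=-4, b=-3: 2 from f versus ERROR from g.
verdict: not equivalent; witness: a=-4, b=-3


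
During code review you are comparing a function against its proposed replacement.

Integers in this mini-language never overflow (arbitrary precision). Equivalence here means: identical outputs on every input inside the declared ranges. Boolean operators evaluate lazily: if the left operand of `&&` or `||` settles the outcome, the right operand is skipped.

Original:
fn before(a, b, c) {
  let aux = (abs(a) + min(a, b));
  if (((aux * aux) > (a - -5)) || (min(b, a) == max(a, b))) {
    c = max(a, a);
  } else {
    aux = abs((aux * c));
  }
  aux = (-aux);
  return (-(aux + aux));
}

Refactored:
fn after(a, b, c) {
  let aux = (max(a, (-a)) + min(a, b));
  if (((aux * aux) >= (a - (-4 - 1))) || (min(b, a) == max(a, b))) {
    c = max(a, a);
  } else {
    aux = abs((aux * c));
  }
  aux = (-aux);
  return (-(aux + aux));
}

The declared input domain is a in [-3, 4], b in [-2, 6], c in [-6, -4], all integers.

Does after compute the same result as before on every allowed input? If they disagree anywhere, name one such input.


These are not equivalent — on a=4, b=-1, c=-6 the outputs split (36 vs 6).
before: aux := 3 | (((aux * aux) > (a - -5)) || (min(b, a) == max(a, b))): false | aux := 18 | aux := -18 | result 36
after: aux := 3 | (((aux * aux) >= (a - (-4 - 1))) || (min(b, a) == max(a, b))): true | c := 4 | aux := -3 | result 6
verdict: not equivalent; witness: a=4, b=-1, c=-6


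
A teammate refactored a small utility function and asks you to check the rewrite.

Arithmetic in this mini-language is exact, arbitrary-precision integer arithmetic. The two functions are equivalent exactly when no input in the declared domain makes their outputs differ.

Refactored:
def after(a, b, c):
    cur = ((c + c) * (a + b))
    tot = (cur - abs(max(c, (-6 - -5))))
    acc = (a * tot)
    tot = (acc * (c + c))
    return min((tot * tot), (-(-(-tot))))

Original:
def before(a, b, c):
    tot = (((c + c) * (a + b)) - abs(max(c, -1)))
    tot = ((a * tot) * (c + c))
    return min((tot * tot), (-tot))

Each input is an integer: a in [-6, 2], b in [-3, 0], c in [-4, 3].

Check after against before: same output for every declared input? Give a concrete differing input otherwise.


Reading the diff, among the changes: arithmetic usage differs, plus local variable names differ, plus statement counts differ, plus constant usage differs.
Tracing a=0, b=0, c=-3: before: tot := -1 | tot := 0 | result 0 | after: cur := 0 | tot := -1 | acc := 0 | tot := 0 | result 0 — matching result 0.
Checked all 288 inputs in the declared domain: the outputs agree on every one.
verdict: equivalent


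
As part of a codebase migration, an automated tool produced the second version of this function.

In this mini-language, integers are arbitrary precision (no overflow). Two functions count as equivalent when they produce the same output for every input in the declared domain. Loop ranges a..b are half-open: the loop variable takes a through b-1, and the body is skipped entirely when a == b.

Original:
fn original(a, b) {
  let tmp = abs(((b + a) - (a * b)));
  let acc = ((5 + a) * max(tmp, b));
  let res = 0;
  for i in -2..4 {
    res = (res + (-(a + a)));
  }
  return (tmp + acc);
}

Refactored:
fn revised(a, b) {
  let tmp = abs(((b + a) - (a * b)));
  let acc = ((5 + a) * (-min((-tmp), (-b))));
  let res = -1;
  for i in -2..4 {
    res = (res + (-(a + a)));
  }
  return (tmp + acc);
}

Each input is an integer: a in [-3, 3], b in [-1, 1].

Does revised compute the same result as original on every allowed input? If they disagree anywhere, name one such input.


Although `0` became `-1`, no input in the stated domain can expose it; all 21 inputs agree.
verdict: equivalent


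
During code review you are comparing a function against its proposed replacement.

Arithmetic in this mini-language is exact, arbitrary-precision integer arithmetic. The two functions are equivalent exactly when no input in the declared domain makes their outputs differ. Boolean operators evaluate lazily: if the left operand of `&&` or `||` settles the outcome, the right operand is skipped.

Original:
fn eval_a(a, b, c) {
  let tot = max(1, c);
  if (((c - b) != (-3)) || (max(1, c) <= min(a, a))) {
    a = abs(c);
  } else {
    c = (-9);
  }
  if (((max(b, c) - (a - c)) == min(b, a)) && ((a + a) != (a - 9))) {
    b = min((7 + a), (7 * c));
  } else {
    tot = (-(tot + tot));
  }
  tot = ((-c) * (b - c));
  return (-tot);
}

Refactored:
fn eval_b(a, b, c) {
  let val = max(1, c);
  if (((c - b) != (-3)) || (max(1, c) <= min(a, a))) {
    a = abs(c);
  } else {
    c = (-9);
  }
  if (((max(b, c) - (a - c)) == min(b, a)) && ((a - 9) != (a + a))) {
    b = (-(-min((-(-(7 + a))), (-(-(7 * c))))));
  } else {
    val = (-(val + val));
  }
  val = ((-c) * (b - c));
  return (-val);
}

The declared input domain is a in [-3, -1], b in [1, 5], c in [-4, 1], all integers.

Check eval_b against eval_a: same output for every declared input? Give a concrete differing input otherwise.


Behavior is preserved: although local variable names differ, the outputs never diverge.
Spot check at a=-1, b=5, c=-3 — eval_a: tot = 1; (((c - b) != (-3)) || (max(1, c) <= min(a, a))) -> true; a = 3; (((max(b, c) - (a - c)) == min(b, a)) && ((a + a) != (a - 9))) -> false; tot = -2; tot = 24; return -24. eval_b: val = 1; (((c - b) != (-3)) || (max(1, c) <= min(a, a))) -> true; a = 3; (((max(b, c) - (a - c)) == min(b, a)) && ((a - 9) != (a + a))) -> false; val = -2; val = 24; return -24. Both give -24.
Checked all 90 inputs in the declared domain: the outputs agree on every one.
verdict: equivalent


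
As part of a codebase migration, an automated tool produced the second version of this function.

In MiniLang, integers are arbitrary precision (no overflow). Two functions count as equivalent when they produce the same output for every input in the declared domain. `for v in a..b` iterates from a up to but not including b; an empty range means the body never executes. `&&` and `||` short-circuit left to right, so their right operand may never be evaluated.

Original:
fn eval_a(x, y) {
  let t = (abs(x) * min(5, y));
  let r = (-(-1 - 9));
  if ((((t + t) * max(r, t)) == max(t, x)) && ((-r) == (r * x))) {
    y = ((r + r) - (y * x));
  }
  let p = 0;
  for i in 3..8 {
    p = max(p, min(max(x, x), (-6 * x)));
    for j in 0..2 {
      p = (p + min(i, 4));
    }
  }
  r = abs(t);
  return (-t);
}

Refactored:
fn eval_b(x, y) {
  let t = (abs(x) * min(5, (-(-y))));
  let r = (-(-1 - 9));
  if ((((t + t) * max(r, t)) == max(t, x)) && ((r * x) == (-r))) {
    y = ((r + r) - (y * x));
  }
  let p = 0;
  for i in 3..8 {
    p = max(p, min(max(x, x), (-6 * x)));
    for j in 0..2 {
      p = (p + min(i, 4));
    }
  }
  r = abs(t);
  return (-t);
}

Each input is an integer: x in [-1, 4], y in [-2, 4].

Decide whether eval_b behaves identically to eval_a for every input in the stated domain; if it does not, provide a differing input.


Although same computation, different form, 42/42 inputs agree.
verdict: equivalent


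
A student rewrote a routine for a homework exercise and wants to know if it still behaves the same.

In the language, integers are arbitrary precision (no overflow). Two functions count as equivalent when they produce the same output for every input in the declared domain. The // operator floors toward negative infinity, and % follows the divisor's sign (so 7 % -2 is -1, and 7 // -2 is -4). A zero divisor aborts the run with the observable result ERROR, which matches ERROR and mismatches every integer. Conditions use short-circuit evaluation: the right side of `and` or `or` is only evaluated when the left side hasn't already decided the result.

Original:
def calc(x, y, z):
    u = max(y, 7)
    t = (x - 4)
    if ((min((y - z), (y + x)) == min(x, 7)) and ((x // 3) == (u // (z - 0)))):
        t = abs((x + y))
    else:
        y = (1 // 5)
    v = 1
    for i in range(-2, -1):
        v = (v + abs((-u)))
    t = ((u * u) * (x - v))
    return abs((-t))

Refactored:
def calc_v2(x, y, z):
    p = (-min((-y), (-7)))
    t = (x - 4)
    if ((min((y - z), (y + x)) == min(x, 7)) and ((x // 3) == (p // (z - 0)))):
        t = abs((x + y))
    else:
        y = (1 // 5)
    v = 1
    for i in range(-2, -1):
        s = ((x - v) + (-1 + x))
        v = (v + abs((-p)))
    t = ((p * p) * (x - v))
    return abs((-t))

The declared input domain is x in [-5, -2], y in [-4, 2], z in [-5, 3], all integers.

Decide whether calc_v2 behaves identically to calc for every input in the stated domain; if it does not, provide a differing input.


This is a faithful refactor — arithmetic usage differs; statement counts differ; local variable names differ; min/max/abs usage differs; constant usage differs, but the computed results match everywhere.
As a probe, take x=-4, y=0, z=2: calc runs u=7, then t=-8, then ((min((y - z), (y + x)) == min(x, 7)) and ((x // 3) == (u // (z - 0)))) is false, then y=0, then v=1, then (i=-2), then v=8, then t=-588, then returns 588; calc_v2 runs p=7, then t=-8, then ((min((y - z), (y + x)) == min(x, 7)) and ((x // 3) == (p // (z - 0)))) is false, then y=0, then v=1, then (i=-2), then s=-10, then v=8, then t=-588, then returns 588; both end at 588.
Every one of the 252 inputs gives matching results.
verdict: equivalent


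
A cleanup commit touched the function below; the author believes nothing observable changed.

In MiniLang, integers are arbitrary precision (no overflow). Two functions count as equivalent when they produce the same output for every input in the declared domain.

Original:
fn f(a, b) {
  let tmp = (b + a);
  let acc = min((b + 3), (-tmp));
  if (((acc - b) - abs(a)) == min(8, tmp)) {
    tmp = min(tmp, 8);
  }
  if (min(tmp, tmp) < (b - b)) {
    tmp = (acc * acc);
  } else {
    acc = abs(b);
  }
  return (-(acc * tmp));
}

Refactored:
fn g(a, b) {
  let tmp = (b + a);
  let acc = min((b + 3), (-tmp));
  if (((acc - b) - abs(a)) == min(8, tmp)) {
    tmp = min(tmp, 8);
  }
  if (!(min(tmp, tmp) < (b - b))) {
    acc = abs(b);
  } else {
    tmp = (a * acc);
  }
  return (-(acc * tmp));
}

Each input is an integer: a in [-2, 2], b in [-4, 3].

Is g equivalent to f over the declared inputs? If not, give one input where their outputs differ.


a=-2, b=-4 yields 1 from f but 2 from g.
verdict: not equivalent; witness: a=-2, b=-4


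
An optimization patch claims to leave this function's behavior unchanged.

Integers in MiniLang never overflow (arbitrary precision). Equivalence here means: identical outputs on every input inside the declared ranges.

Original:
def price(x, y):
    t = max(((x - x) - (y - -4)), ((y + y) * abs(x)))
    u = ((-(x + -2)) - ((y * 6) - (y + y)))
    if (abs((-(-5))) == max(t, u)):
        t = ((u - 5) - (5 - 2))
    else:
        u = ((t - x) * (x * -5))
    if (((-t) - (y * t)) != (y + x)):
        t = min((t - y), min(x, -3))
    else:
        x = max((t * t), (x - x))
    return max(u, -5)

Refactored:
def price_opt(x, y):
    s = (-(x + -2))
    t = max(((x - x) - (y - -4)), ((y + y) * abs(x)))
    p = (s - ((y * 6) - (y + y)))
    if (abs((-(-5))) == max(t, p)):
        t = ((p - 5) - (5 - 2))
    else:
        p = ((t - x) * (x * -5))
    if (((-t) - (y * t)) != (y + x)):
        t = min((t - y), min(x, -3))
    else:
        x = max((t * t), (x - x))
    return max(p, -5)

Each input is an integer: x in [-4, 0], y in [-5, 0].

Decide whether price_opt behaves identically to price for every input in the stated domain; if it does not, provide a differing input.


Side by side, the visible changes include: statement counts differ; and local variable names differ.
One worked example (x=0, y=-3) — price: t := 0 | u := 14 | (abs((-(-5))) == max(t, u)): false | u := 0 | (((-t) - (y * t)) != (y + x)): true | t := -3 | result 0; price_opt: s := 2 | t := 0 | p := 14 | (abs((-(-5))) == max(t, p)): false | p := 0 | (((-t) - (y * t)) != (y + x)): true | t := -3 | result 0; agreement on 0.
Across all 30 domain points the two functions coincide.
verdict: equivalent


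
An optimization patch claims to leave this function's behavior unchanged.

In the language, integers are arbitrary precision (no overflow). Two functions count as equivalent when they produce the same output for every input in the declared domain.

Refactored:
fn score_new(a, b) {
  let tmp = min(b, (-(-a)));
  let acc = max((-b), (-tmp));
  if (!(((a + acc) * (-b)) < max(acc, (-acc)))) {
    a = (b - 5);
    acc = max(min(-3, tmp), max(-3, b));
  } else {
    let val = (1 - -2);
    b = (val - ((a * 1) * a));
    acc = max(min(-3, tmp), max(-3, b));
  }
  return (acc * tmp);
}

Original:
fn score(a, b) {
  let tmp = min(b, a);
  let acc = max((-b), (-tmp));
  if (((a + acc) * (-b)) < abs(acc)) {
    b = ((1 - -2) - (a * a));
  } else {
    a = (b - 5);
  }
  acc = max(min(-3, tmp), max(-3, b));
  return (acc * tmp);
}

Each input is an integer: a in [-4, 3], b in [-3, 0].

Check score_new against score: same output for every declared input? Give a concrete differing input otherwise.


Although arithmetic usage differs; and local variable names differ; and min/max/abs usage differs; and statement counts differ; and boolean connective usage differs; and constant usage differs, 32/32 inputs agree.
verdict: equivalent
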